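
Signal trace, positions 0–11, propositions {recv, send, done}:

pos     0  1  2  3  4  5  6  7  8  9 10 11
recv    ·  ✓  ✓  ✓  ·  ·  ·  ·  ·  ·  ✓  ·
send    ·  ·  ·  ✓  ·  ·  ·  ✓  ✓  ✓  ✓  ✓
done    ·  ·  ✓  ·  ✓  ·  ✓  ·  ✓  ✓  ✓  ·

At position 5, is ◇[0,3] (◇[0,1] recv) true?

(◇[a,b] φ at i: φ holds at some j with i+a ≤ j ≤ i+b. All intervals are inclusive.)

No

Check ◇[0,1] recv at each j in [5,8]:
  j=5: fails (none in [5,6])
  j=6: fails (none in [6,7])
  j=7: fails (none in [7,8])
  j=8: fails (none in [8,9])
No position in the window satisfies it → formula fails.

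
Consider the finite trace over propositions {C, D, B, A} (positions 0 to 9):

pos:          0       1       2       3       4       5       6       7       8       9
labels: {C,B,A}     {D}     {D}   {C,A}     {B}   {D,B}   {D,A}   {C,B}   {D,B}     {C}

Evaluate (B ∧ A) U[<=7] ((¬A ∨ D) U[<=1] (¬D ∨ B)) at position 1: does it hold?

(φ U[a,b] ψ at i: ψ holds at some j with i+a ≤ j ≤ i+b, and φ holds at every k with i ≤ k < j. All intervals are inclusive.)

Does not hold

Need some j in [1,8] with ((¬A ∨ D) U[<=1] (¬D ∨ B)), and (B ∧ A) at every k in [1,j-1].
  j=1: ((¬A ∨ D) U[<=1] (¬D ∨ B)) — fails.
  j=2: ((¬A ∨ D) U[<=1] (¬D ∨ B)) holds, but (B ∧ A) fails at k=1 → not this j.
  j=3: ((¬A ∨ D) U[<=1] (¬D ∨ B)) holds, but (B ∧ A) fails at k=1 → not this j.
  j=4: ((¬A ∨ D) U[<=1] (¬D ∨ B)) holds, but (B ∧ A) fails at k=1 → not this j.
  j=5: ((¬A ∨ D) U[<=1] (¬D ∨ B)) holds, but (B ∧ A) fails at k=1 → not this j.
  j=6: ((¬A ∨ D) U[<=1] (¬D ∨ B)) holds, but (B ∧ A) fails at k=1 → not this j.
  j=7: ((¬A ∨ D) U[<=1] (¬D ∨ B)) holds, but (B ∧ A) fails at k=1 → not this j.
  j=8: ((¬A ∨ D) U[<=1] (¬D ∨ B)) holds, but (B ∧ A) fails at k=1 → not this j.
No j in the window works → until fails.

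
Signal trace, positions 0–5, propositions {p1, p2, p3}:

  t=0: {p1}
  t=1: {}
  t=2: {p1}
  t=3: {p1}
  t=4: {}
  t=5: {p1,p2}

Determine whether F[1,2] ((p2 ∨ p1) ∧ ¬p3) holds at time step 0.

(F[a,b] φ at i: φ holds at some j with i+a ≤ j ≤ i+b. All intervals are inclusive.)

True

Check ((p2 ∨ p1) ∧ ¬p3) at each j in [1,2]:
  j=1: false
  j=2: true
Found at j=2 → formula holds.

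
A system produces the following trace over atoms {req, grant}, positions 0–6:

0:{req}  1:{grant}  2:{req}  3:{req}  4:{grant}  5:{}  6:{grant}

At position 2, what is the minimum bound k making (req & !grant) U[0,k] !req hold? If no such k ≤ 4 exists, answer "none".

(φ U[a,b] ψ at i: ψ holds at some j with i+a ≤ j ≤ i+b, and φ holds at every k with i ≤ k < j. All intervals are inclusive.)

2

Need earliest j ≥ 2 with !req, and (req & !grant) at every k in [2,j-1].
  j=2: rhs fails.
  j=3: rhs fails.
  j=4: rhs holds; lhs holds on [2,3]. k = 2.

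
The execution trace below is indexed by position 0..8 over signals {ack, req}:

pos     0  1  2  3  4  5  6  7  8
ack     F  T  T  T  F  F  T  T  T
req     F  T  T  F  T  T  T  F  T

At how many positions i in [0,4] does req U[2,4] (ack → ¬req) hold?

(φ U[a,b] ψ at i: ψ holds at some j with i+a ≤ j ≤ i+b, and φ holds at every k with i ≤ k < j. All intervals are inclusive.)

2

Evaluate at each i in [0,4]:
  i=0: ✗ (lhs fails at k=0 before rhs at j=3)
  i=1: ✓ (rhs at j=3; lhs holds on [1,2])
  i=2: ✗ (lhs fails at k=3 before rhs at j=4)
  i=3: ✗ (lhs fails at k=3 before rhs at j=5)
  i=4: ✓ (rhs at j=7; lhs holds on [4,6])
Positions where it holds: {1, 4} → 2.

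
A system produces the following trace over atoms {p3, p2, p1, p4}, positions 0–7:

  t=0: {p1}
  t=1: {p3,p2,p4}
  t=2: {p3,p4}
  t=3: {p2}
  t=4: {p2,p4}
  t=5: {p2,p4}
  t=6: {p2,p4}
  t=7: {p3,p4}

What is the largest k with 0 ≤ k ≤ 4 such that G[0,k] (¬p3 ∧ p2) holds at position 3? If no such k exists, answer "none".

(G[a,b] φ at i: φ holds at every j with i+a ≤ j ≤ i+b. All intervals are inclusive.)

(¬p3 ∧ p2) must hold from j=3 onward; find where it first fails.
  j=3: holds
  j=4: holds
  j=5: holds
  j=6: holds
  j=7: fails
Holds on [3,6], so largest k = 3.

3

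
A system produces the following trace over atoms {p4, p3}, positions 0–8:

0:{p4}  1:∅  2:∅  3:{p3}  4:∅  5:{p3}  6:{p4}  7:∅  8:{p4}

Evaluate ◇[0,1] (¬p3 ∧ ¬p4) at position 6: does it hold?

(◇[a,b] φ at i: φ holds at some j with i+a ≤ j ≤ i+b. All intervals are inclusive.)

Holds

Check (¬p3 ∧ ¬p4) at each j in [6,7]:
  j=6: false
  j=7: true
Found at j=7 → formula holds.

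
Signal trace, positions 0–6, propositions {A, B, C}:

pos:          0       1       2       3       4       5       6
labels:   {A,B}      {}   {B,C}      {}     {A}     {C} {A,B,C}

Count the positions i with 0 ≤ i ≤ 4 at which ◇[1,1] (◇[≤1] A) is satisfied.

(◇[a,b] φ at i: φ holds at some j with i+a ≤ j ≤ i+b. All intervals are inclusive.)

Evaluate at each i in [0,4]:
  i=0: ✗ (none in [1,1])
  i=1: ✗ (none in [2,2])
  i=2: ✓ (witness j=3)
  i=3: ✓ (witness j=4)
  i=4: ✓ (witness j=5)
Positions where it holds: {2, 3, 4} → 3.

3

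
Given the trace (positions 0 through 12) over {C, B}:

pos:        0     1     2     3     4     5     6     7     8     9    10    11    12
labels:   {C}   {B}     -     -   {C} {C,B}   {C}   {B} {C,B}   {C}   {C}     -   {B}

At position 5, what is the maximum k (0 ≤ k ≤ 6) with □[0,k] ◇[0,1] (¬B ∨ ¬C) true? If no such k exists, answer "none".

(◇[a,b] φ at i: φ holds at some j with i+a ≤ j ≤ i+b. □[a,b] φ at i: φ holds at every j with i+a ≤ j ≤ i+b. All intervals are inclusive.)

6

◇[0,1] (¬B ∨ ¬C) must hold from j=5 onward; find where it first fails.
  j=5: holds
  j=6: holds
  j=7: holds
  j=8: holds
  j=9: holds
  j=10: holds
  j=11: holds
Holds through j=11; largest k = 6.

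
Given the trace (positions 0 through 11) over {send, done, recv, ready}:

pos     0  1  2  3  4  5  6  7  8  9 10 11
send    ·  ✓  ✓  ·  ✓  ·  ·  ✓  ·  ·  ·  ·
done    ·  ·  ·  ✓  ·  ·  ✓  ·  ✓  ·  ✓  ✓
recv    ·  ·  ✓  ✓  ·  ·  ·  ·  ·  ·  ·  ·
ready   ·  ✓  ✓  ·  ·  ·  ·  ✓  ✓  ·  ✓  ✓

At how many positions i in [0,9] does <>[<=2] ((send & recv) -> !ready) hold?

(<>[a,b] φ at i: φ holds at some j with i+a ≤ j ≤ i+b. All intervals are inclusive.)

Evaluate at each i in [0,9]:
  i=0: ✓ (witness j=0)
  i=1: ✓ (witness j=1)
  i=2: ✓ (witness j=3)
  i=3: ✓ (witness j=3)
  i=4: ✓ (witness j=4)
  i=5: ✓ (witness j=5)
  i=6: ✓ (witness j=6)
  i=7: ✓ (witness j=7)
  i=8: ✓ (witness j=8)
  i=9: ✓ (witness j=9)
Positions where it holds: {0, 1, 2, 3, 4, 5, 6, 7, 8, 9} → 10.

10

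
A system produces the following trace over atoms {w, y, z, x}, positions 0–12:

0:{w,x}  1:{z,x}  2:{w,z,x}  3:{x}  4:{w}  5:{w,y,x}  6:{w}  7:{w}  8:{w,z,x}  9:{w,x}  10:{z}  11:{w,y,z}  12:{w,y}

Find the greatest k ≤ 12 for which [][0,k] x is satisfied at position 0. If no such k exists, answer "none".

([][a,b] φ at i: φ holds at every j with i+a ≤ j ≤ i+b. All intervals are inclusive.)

3

x must hold from j=0 onward; find where it first fails.
  j=0: holds
  j=1: holds
  j=2: holds
  j=3: holds
  j=4: fails
Holds on [0,3], so largest k = 3.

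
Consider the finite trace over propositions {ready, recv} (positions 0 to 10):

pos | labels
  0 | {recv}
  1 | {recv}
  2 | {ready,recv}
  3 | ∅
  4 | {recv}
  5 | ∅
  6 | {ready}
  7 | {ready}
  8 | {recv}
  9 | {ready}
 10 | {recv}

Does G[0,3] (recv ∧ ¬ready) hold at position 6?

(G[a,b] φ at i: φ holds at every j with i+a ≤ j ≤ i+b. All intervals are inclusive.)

Check (recv ∧ ¬ready) at every j in [6,9]:
  j=6: false
  j=7: false
  j=8: true
  j=9: false
Fails at j=6 → formula fails.

False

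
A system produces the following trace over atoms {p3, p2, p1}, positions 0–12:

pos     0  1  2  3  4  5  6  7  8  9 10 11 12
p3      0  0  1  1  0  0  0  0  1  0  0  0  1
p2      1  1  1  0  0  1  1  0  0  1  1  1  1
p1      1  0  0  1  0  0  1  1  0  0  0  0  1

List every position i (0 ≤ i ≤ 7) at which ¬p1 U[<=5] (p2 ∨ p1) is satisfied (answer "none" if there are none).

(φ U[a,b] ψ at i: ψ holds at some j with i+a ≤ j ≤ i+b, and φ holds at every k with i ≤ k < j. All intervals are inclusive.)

Evaluate at each i in [0,7]:
  i=0: ✓ (rhs at j=0)
  i=1: ✓ (rhs at j=1)
  i=2: ✓ (rhs at j=2)
  i=3: ✓ (rhs at j=3)
  i=4: ✓ (rhs at j=5; lhs holds on [4,4])
  i=5: ✓ (rhs at j=5)
  i=6: ✓ (rhs at j=6)
  i=7: ✓ (rhs at j=7)

0, 1, 2, 3, 4, 5, 6, 7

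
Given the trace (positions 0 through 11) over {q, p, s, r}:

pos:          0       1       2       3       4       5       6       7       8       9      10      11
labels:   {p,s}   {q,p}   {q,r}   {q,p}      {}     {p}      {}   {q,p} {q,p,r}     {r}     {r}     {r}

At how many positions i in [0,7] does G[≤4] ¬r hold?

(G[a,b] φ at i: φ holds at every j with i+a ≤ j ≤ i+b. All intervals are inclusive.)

1

Evaluate at each i in [0,7]:
  i=0: ✗ (fails at j=2)
  i=1: ✗ (fails at j=2)
  i=2: ✗ (fails at j=2)
  i=3: ✓ (all of [3,7])
  i=4: ✗ (fails at j=8)
  i=5: ✗ (fails at j=8)
  i=6: ✗ (fails at j=8)
  i=7: ✗ (fails at j=8)
Positions where it holds: {3} → 1.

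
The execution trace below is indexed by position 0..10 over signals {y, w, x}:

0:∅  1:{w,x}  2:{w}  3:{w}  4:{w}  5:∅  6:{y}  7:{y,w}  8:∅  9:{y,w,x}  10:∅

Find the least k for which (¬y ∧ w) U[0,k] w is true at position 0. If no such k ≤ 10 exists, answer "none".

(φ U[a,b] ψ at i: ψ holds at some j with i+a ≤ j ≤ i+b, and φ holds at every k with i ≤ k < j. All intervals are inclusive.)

Need earliest j ≥ 0 with w, and (¬y ∧ w) at every k in [0,j-1].
  j=0: rhs fails.
  j=1: rhs holds but lhs fails at k=0.
  j=2: rhs holds but lhs fails at k=0.
  j=3: rhs holds but lhs fails at k=0.
  j=4: rhs holds but lhs fails at k=0.
  j=5: rhs fails.
  j=6: rhs fails.
  j=7: rhs holds but lhs fails at k=0.
  j=8: rhs fails.
  j=9: rhs holds but lhs fails at k=0.
  j=10: rhs fails.
No witness within the range → none.

none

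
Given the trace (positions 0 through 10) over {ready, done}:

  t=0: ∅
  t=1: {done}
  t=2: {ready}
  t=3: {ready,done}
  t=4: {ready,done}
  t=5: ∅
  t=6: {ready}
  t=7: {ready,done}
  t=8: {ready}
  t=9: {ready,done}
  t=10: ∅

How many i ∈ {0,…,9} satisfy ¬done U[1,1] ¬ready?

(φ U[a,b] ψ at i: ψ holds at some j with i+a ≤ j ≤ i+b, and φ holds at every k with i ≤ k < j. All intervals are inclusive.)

1

Evaluate at each i in [0,9]:
  i=0: ✓ (rhs at j=1; lhs holds on [0,0])
  i=1: ✗ (no rhs in [2,2])
  i=2: ✗ (no rhs in [3,3])
  i=3: ✗ (no rhs in [4,4])
  i=4: ✗ (lhs fails at k=4 before rhs at j=5)
  i=5: ✗ (no rhs in [6,6])
  i=6: ✗ (no rhs in [7,7])
  i=7: ✗ (no rhs in [8,8])
  i=8: ✗ (no rhs in [9,9])
  i=9: ✗ (lhs fails at k=9 before rhs at j=10)
Positions where it holds: {0} → 1.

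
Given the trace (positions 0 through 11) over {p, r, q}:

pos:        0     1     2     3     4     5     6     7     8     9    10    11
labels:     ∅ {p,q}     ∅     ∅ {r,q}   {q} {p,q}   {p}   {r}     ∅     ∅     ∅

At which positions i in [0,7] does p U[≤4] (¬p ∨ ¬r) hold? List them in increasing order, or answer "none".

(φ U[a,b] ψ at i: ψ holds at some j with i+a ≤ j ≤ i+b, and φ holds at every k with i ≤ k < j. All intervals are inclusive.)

Evaluate at each i in [0,7]:
  i=0: ✓ (rhs at j=0)
  i=1: ✓ (rhs at j=1)
  i=2: ✓ (rhs at j=2)
  i=3: ✓ (rhs at j=3)
  i=4: ✓ (rhs at j=4)
  i=5: ✓ (rhs at j=5)
  i=6: ✓ (rhs at j=6)
  i=7: ✓ (rhs at j=7)

0, 1, 2, 3, 4, 5, 6, 7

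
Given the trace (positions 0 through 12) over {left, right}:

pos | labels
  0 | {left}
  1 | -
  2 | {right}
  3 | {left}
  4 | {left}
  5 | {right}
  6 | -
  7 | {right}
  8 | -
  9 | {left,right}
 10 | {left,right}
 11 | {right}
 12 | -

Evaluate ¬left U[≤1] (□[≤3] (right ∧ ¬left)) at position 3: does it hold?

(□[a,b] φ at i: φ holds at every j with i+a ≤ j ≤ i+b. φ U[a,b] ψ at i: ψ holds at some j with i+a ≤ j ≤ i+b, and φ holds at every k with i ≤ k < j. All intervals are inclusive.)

Need some j in [3,4] with □[≤3] (right ∧ ¬left), and ¬left at every k in [3,j-1].
  j=3: □[≤3] (right ∧ ¬left) — fails at 3.
  j=4: □[≤3] (right ∧ ¬left) — fails at 4.
No j in the window works → until fails.

False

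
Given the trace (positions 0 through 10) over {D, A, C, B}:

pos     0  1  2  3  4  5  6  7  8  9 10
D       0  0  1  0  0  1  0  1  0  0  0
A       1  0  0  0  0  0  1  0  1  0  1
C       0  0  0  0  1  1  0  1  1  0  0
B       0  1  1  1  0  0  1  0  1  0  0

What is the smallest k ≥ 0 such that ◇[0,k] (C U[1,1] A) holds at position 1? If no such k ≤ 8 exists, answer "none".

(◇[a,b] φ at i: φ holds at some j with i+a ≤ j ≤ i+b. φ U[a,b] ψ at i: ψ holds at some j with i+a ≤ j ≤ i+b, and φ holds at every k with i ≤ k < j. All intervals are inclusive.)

Scan j = 1,2,… for (C U[1,1] A):
  j=1: fails
  j=2: fails
  j=3: fails
  j=4: fails
  j=5: holds
First hit at j=5, so smallest k = 5-1 = 4.

4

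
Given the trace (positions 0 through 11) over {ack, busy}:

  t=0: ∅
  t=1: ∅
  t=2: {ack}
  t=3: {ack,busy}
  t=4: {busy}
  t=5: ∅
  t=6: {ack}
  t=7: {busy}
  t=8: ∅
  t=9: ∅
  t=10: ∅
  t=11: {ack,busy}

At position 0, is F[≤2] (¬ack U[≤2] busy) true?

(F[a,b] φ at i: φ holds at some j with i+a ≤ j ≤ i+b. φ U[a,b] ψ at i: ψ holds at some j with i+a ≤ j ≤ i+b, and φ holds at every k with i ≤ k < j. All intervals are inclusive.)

Check (¬ack U[≤2] busy) at each j in [0,2]:
  j=0: fails
  j=1: fails
  j=2: fails
No position in the window satisfies it → formula fails.

False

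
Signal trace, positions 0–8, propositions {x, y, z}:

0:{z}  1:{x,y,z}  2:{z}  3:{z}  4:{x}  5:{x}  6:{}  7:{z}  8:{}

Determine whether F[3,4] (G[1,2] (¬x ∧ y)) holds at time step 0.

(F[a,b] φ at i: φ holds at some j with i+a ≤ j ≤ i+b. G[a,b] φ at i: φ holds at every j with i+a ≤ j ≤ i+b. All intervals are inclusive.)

Check G[1,2] (¬x ∧ y) at each j in [3,4]:
  j=3: fails at 4
  j=4: fails at 5
No position in the window satisfies it → formula fails.

No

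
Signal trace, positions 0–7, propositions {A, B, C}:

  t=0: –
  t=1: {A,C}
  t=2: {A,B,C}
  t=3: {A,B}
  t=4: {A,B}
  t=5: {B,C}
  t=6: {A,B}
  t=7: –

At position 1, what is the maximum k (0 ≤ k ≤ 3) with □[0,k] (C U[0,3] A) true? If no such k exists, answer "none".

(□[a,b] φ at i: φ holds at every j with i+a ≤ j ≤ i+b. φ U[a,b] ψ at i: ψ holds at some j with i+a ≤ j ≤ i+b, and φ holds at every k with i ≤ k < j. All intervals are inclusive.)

3

(C U[0,3] A) must hold from j=1 onward; find where it first fails.
  j=1: holds
  j=2: holds
  j=3: holds
  j=4: holds
Holds through j=4; largest k = 3.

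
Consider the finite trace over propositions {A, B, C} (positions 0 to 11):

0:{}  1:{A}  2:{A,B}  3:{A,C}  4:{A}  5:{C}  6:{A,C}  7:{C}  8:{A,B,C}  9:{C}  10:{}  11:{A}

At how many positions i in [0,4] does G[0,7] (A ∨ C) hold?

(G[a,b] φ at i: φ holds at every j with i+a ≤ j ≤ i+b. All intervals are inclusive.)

2

Evaluate at each i in [0,4]:
  i=0: ✗ (fails at j=0)
  i=1: ✓ (all of [1,8])
  i=2: ✓ (all of [2,9])
  i=3: ✗ (fails at j=10)
  i=4: ✗ (fails at j=10)
Positions where it holds: {1, 2} → 2.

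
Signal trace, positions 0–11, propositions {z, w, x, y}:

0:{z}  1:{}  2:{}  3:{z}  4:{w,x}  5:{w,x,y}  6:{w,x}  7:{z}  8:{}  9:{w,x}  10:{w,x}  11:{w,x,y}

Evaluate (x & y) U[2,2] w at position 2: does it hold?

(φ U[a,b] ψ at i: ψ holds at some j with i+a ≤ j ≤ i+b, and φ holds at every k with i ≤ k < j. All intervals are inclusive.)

Need some j in [4,4] with w, and (x & y) at every k in [2,j-1].
  j=4: w holds, but (x & y) fails at k=2 → not this j.
No j in the window works → until fails.

No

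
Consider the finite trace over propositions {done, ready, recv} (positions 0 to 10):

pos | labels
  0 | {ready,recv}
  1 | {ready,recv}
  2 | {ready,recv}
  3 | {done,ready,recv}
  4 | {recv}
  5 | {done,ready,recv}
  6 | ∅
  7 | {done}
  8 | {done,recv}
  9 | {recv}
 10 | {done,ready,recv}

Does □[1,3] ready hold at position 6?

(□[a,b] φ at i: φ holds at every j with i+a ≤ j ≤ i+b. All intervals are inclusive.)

Check ready at every j in [7,9]:
  j=7: false
  j=8: false
  j=9: false
Fails at j=7 → formula fails.

Does not hold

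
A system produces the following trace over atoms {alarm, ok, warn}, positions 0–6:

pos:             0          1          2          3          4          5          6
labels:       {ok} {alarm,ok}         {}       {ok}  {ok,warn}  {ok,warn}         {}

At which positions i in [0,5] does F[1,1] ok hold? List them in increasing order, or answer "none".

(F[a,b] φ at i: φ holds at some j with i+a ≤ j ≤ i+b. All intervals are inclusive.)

Evaluate at each i in [0,5]:
  i=0: ✓ (witness j=1)
  i=1: ✗ (none in [2,2])
  i=2: ✓ (witness j=3)
  i=3: ✓ (witness j=4)
  i=4: ✓ (witness j=5)
  i=5: ✗ (none in [6,6])

0, 2, 3, 4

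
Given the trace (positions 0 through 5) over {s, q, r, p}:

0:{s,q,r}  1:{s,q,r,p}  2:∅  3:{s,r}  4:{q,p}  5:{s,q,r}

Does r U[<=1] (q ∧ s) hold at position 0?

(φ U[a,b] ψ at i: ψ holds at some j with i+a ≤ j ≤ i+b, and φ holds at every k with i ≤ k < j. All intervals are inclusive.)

Need some j in [0,1] with (q ∧ s), and r at every k in [0,j-1].
  j=0: (q ∧ s) holds; no prefix to check → satisfied.

True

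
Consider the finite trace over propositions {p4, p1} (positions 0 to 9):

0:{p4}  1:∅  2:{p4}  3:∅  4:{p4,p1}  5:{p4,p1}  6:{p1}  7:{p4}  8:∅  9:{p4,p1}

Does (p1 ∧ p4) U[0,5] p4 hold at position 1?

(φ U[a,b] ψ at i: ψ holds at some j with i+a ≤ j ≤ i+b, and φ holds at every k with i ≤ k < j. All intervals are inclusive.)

Does not hold

Need some j in [1,6] with p4, and (p1 ∧ p4) at every k in [1,j-1].
  j=1: p4 false.
  j=2: p4 holds, but (p1 ∧ p4) fails at k=1 → not this j.
  j=3: p4 false.
  j=4: p4 holds, but (p1 ∧ p4) fails at k=1 → not this j.
  j=5: p4 holds, but (p1 ∧ p4) fails at k=1 → not this j.
  j=6: p4 false.
No j in the window works → until fails.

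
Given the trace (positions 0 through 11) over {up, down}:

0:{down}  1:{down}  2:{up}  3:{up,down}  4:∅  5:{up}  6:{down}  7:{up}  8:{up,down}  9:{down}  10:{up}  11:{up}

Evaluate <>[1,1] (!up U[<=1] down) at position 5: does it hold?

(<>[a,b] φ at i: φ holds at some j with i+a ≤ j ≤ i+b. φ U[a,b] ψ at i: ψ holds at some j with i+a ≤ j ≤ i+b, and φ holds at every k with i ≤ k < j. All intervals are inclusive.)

True

Check (!up U[<=1] down) at each j in [6,6]:
  j=6: holds
Found at j=6 → formula holds.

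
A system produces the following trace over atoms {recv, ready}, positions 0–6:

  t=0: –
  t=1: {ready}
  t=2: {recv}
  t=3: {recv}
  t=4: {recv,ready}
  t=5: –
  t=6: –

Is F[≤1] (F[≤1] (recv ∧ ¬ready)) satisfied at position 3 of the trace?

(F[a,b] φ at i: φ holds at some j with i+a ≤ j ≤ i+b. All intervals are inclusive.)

Holds

Check F[≤1] (recv ∧ ¬ready) at each j in [3,4]:
  j=3: holds (witness at 3)
  j=4: fails (none in [4,5])
Found at j=3 → formula holds.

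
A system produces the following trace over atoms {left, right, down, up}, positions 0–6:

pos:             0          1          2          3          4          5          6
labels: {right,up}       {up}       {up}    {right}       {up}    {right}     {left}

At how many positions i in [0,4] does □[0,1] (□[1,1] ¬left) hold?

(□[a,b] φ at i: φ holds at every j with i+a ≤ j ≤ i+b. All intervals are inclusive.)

4

Evaluate at each i in [0,4]:
  i=0: ✓ (all of [0,1])
  i=1: ✓ (all of [1,2])
  i=2: ✓ (all of [2,3])
  i=3: ✓ (all of [3,4])
  i=4: ✗ (fails at j=5)
Positions where it holds: {0, 1, 2, 3} → 4.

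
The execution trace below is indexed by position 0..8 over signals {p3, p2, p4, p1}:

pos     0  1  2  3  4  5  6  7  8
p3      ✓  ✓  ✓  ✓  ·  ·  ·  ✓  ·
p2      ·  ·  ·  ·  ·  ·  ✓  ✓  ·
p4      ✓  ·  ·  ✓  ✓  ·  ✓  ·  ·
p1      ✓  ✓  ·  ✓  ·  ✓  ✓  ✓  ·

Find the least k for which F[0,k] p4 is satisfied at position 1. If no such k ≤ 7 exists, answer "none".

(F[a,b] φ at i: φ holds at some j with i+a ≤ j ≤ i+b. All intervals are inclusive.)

2

Scan j = 1,2,… for p4:
  j=1: fails
  j=2: fails
  j=3: holds
First hit at j=3, so smallest k = 3-1 = 2.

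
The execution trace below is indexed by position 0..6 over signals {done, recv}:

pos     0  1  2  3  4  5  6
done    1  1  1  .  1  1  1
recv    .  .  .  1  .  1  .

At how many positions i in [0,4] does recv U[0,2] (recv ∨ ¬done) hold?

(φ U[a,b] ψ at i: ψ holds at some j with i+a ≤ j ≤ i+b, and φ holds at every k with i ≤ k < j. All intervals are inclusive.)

1

Evaluate at each i in [0,4]:
  i=0: ✗ (no rhs in [0,2])
  i=1: ✗ (lhs fails at k=1 before rhs at j=3)
  i=2: ✗ (lhs fails at k=2 before rhs at j=3)
  i=3: ✓ (rhs at j=3)
  i=4: ✗ (lhs fails at k=4 before rhs at j=5)
Positions where it holds: {3} → 1.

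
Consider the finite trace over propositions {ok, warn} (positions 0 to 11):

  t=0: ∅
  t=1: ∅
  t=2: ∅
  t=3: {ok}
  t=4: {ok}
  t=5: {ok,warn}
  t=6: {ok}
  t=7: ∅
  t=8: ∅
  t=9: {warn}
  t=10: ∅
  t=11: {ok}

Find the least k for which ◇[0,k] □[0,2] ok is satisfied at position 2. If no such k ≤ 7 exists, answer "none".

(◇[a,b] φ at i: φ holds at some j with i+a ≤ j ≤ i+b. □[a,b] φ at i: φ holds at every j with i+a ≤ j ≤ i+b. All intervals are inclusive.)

Scan j = 2,3,… for □[0,2] ok:
  j=2: fails
  j=3: holds
First hit at j=3, so smallest k = 3-2 = 1.

1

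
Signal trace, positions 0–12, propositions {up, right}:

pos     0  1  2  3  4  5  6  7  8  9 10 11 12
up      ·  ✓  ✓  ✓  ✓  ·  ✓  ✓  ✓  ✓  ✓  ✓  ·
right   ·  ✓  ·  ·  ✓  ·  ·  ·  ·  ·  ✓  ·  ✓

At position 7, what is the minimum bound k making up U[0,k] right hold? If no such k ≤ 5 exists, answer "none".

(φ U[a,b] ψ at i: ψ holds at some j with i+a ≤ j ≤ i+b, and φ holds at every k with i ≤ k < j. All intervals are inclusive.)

Need earliest j ≥ 7 with right, and up at every k in [7,j-1].
  j=7: rhs fails.
  j=8: rhs fails.
  j=9: rhs fails.
  j=10: rhs holds; lhs holds on [7,9]. k = 3.

3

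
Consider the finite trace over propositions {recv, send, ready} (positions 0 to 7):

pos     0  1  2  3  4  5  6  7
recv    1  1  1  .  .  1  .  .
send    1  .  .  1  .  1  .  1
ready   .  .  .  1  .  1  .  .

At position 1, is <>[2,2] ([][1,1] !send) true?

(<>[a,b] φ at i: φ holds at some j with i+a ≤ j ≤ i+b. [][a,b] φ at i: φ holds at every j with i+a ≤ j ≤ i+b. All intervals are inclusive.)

Check [][1,1] !send at each j in [3,3]:
  j=3: holds on [4,4]
Found at j=3 → formula holds.

Yes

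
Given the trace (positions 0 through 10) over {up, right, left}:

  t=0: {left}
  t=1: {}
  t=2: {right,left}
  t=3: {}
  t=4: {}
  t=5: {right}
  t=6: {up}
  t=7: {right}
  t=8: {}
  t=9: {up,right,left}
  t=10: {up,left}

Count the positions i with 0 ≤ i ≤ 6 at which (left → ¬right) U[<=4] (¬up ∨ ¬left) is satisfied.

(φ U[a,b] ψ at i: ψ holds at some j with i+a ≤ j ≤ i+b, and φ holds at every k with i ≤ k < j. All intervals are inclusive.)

7

Evaluate at each i in [0,6]:
  i=0: ✓ (rhs at j=0)
  i=1: ✓ (rhs at j=1)
  i=2: ✓ (rhs at j=2)
  i=3: ✓ (rhs at j=3)
  i=4: ✓ (rhs at j=4)
  i=5: ✓ (rhs at j=5)
  i=6: ✓ (rhs at j=6)
Positions where it holds: {0, 1, 2, 3, 4, 5, 6} → 7.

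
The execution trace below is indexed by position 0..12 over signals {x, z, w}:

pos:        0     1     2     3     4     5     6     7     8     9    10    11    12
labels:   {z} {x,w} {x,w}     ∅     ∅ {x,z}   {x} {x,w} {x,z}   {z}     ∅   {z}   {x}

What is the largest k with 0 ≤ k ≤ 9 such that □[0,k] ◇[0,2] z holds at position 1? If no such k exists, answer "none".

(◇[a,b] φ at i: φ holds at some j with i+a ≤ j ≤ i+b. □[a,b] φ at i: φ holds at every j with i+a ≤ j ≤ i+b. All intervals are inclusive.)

none

◇[0,2] z must hold from j=1 onward; find where it first fails.
  j=1: fails → no k works.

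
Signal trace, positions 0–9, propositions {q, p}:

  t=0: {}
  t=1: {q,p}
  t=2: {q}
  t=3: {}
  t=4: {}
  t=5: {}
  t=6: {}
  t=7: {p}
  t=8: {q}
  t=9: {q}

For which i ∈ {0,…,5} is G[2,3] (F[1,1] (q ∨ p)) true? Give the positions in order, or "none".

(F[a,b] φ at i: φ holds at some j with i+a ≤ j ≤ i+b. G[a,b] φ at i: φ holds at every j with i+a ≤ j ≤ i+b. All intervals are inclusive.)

Evaluate at each i in [0,5]:
  i=0: ✗ (fails at j=2)
  i=1: ✗ (fails at j=3)
  i=2: ✗ (fails at j=4)
  i=3: ✗ (fails at j=5)
  i=4: ✓ (all of [6,7])
  i=5: ✓ (all of [7,8])

4, 5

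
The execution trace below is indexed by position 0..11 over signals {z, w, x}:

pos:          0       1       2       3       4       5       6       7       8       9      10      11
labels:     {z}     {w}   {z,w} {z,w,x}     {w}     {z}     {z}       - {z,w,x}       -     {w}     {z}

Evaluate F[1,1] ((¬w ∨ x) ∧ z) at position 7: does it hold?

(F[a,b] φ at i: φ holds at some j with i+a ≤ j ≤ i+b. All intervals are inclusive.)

Yes

Check ((¬w ∨ x) ∧ z) at each j in [8,8]:
  j=8: true
Found at j=8 → formula holds.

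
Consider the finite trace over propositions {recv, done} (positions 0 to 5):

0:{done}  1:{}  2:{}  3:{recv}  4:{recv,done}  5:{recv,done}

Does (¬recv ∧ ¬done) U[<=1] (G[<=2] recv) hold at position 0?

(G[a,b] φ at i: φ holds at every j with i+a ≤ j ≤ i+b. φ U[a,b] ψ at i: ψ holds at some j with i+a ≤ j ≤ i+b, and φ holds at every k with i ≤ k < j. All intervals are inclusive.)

Need some j in [0,1] with G[<=2] recv, and (¬recv ∧ ¬done) at every k in [0,j-1].
  j=0: G[<=2] recv — fails at 0.
  j=1: G[<=2] recv — fails at 1.
No j in the window works → until fails.

False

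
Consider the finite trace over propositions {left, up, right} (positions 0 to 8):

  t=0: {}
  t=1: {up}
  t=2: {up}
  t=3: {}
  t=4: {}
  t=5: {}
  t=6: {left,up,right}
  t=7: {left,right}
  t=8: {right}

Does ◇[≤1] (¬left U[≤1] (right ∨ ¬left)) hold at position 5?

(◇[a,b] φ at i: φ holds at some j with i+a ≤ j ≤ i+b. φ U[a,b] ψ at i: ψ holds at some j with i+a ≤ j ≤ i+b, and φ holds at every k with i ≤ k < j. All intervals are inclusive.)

Check (¬left U[≤1] (right ∨ ¬left)) at each j in [5,6]:
  j=5: holds
  j=6: holds
Found at j=5 → formula holds.

Yes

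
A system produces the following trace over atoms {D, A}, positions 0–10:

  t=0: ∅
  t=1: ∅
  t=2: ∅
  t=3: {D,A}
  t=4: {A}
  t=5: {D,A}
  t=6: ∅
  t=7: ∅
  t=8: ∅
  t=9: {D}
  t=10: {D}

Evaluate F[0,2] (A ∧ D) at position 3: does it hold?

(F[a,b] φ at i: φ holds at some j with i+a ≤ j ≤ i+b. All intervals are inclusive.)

Yes

Check (A ∧ D) at each j in [3,5]:
  j=3: true
  j=4: false
  j=5: true
Found at j=3 → formula holds.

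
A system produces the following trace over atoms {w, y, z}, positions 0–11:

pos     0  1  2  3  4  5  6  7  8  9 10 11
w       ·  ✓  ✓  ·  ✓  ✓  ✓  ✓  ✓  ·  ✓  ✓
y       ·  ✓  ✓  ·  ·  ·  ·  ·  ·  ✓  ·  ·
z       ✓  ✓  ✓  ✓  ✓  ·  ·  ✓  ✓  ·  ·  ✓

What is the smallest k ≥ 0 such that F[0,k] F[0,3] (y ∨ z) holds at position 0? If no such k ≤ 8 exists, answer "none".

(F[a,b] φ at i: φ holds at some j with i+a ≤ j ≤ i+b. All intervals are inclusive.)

0

Scan j = 0,1,… for F[0,3] (y ∨ z):
  j=0: holds
First hit at j=0, so smallest k = 0-0 = 0.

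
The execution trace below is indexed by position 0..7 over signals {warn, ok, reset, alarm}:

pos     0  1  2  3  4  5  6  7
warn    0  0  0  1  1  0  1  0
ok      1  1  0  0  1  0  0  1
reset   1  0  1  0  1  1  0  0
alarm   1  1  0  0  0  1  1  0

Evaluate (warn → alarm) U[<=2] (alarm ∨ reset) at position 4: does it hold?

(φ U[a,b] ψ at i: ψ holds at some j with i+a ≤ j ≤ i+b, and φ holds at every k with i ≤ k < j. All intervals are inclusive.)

Need some j in [4,6] with (alarm ∨ reset), and (warn → alarm) at every k in [4,j-1].
  j=4: (alarm ∨ reset) holds; no prefix to check → satisfied.

Holds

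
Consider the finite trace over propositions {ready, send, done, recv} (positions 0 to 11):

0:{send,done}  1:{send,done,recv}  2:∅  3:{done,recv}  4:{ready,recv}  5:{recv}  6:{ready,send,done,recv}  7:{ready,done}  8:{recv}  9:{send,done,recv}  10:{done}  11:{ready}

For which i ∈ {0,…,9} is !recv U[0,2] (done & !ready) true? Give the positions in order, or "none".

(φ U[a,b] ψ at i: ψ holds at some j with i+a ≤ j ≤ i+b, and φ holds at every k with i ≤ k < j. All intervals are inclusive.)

0, 1, 2, 3, 9

Evaluate at each i in [0,9]:
  i=0: ✓ (rhs at j=0)
  i=1: ✓ (rhs at j=1)
  i=2: ✓ (rhs at j=3; lhs holds on [2,2])
  i=3: ✓ (rhs at j=3)
  i=4: ✗ (no rhs in [4,6])
  i=5: ✗ (no rhs in [5,7])
  i=6: ✗ (no rhs in [6,8])
  i=7: ✗ (lhs fails at k=8 before rhs at j=9)
  i=8: ✗ (lhs fails at k=8 before rhs at j=9)
  i=9: ✓ (rhs at j=9)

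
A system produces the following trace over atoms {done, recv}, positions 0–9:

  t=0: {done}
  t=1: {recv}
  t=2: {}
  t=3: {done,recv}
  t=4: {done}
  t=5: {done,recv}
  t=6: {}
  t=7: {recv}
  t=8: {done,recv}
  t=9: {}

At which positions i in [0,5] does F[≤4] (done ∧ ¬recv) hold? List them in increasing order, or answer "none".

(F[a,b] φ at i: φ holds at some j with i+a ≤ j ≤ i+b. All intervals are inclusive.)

Evaluate at each i in [0,5]:
  i=0: ✓ (witness j=0)
  i=1: ✓ (witness j=4)
  i=2: ✓ (witness j=4)
  i=3: ✓ (witness j=4)
  i=4: ✓ (witness j=4)
  i=5: ✗ (none in [5,9])

0, 1, 2, 3, 4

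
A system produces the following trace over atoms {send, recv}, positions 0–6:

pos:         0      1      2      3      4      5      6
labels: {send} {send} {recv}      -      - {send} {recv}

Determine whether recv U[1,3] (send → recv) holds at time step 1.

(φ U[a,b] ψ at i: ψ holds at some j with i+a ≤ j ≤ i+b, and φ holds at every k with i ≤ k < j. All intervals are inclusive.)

Does not hold

Need some j in [2,4] with (send → recv), and recv at every k in [1,j-1].
  j=2: (send → recv) holds, but recv fails at k=1 → not this j.
  j=3: (send → recv) holds, but recv fails at k=1 → not this j.
  j=4: (send → recv) holds, but recv fails at k=1 → not this j.
No j in the window works → until fails.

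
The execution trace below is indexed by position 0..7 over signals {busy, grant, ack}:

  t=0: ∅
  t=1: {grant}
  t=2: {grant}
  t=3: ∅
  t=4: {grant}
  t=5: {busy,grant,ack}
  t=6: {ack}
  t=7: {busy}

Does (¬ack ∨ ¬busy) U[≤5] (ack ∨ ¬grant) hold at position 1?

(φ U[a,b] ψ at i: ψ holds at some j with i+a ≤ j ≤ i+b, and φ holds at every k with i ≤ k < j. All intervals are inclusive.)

Yes

Need some j in [1,6] with (ack ∨ ¬grant), and (¬ack ∨ ¬busy) at every k in [1,j-1].
  j=1: (ack ∨ ¬grant) false.
  j=2: (ack ∨ ¬grant) false.
  j=3: (ack ∨ ¬grant) holds; (¬ack ∨ ¬busy) holds at every k in [1,2] → satisfied.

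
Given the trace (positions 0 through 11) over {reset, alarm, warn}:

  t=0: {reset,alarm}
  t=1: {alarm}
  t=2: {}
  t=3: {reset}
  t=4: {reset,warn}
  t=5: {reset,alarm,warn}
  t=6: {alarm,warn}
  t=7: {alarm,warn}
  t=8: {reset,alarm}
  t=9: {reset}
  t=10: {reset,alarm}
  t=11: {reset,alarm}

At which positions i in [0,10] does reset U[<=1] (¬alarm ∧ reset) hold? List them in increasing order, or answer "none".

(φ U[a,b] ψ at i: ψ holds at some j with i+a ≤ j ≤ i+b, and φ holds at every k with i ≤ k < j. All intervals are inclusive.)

Evaluate at each i in [0,10]:
  i=0: ✗ (no rhs in [0,1])
  i=1: ✗ (no rhs in [1,2])
  i=2: ✗ (lhs fails at k=2 before rhs at j=3)
  i=3: ✓ (rhs at j=3)
  i=4: ✓ (rhs at j=4)
  i=5: ✗ (no rhs in [5,6])
  i=6: ✗ (no rhs in [6,7])
  i=7: ✗ (no rhs in [7,8])
  i=8: ✓ (rhs at j=9; lhs holds on [8,8])
  i=9: ✓ (rhs at j=9)
  i=10: ✗ (no rhs in [10,11])

3, 4, 8, 9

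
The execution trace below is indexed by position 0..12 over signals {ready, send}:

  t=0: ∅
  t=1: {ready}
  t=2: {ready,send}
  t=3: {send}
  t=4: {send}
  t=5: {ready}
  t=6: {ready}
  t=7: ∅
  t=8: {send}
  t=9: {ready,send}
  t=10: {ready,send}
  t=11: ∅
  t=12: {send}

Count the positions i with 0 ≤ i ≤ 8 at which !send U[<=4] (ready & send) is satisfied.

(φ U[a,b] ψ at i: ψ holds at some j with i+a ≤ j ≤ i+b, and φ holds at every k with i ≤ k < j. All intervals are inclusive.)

Evaluate at each i in [0,8]:
  i=0: ✓ (rhs at j=2; lhs holds on [0,1])
  i=1: ✓ (rhs at j=2; lhs holds on [1,1])
  i=2: ✓ (rhs at j=2)
  i=3: ✗ (no rhs in [3,7])
  i=4: ✗ (no rhs in [4,8])
  i=5: ✗ (lhs fails at k=8 before rhs at j=9)
  i=6: ✗ (lhs fails at k=8 before rhs at j=9)
  i=7: ✗ (lhs fails at k=8 before rhs at j=9)
  i=8: ✗ (lhs fails at k=8 before rhs at j=9)
Positions where it holds: {0, 1, 2} → 3.

3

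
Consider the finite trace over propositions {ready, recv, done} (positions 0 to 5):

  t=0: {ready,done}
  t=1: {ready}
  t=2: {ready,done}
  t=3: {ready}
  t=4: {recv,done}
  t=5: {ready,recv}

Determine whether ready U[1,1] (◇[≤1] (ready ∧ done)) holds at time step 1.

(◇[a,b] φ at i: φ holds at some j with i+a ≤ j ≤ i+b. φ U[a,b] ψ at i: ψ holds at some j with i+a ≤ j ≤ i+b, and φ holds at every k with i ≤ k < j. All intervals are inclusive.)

True

Need some j in [2,2] with ◇[≤1] (ready ∧ done), and ready at every k in [1,j-1].
  j=2: ◇[≤1] (ready ∧ done) holds; ready holds at every k in [1,1] → satisfied.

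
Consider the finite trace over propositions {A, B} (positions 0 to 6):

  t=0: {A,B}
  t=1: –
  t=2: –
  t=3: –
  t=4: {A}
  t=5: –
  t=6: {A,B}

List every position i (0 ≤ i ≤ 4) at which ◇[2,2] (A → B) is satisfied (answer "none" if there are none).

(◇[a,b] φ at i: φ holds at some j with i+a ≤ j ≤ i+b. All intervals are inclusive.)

Evaluate at each i in [0,4]:
  i=0: ✓ (witness j=2)
  i=1: ✓ (witness j=3)
  i=2: ✗ (none in [4,4])
  i=3: ✓ (witness j=5)
  i=4: ✓ (witness j=6)

0, 1, 3, 4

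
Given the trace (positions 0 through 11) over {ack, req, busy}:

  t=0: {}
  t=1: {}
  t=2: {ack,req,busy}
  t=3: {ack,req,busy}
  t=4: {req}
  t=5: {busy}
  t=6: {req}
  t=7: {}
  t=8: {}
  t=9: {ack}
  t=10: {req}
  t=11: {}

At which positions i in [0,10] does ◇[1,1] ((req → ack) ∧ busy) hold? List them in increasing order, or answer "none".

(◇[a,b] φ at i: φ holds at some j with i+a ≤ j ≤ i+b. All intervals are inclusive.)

1, 2, 4

Evaluate at each i in [0,10]:
  i=0: ✗ (none in [1,1])
  i=1: ✓ (witness j=2)
  i=2: ✓ (witness j=3)
  i=3: ✗ (none in [4,4])
  i=4: ✓ (witness j=5)
  i=5: ✗ (none in [6,6])
  i=6: ✗ (none in [7,7])
  i=7: ✗ (none in [8,8])
  i=8: ✗ (none in [9,9])
  i=9: ✗ (none in [10,10])
  i=10: ✗ (none in [11,11])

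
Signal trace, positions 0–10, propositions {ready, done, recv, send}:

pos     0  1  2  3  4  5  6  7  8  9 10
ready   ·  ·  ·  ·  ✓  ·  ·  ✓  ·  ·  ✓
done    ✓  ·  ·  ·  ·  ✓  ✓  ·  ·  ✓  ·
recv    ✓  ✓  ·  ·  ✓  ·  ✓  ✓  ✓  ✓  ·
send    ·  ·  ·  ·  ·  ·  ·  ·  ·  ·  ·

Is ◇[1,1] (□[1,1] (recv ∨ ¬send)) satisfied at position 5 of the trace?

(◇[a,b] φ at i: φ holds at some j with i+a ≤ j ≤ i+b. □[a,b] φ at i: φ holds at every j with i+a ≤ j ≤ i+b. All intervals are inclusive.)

Check □[1,1] (recv ∨ ¬send) at each j in [6,6]:
  j=6: holds on [7,7]
Found at j=6 → formula holds.

True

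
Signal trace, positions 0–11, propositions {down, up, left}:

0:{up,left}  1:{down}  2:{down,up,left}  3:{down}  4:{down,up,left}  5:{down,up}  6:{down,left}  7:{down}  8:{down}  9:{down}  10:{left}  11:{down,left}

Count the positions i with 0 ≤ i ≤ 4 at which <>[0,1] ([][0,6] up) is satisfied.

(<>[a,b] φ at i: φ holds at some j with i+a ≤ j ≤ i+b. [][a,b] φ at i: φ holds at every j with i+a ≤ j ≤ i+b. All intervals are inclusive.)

Evaluate at each i in [0,4]:
  i=0: ✗ (none in [0,1])
  i=1: ✗ (none in [1,2])
  i=2: ✗ (none in [2,3])
  i=3: ✗ (none in [3,4])
  i=4: ✗ (none in [4,5])
Positions where it holds: {} → 0.

0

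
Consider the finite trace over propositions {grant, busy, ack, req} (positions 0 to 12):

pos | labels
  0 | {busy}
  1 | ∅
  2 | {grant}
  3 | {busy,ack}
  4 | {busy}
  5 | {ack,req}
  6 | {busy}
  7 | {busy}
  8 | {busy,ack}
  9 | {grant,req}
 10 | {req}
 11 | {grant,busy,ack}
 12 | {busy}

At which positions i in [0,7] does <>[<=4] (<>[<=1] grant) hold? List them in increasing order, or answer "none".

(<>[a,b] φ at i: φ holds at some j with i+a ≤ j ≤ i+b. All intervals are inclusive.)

Evaluate at each i in [0,7]:
  i=0: ✓ (witness j=1)
  i=1: ✓ (witness j=1)
  i=2: ✓ (witness j=2)
  i=3: ✗ (none in [3,7])
  i=4: ✓ (witness j=8)
  i=5: ✓ (witness j=8)
  i=6: ✓ (witness j=8)
  i=7: ✓ (witness j=8)

0, 1, 2, 4, 5, 6, 7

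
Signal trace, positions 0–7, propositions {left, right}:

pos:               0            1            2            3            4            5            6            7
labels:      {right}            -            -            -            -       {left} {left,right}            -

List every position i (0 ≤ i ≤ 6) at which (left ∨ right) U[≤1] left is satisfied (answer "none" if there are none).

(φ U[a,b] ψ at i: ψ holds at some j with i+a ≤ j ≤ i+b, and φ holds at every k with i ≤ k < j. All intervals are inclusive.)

Evaluate at each i in [0,6]:
  i=0: ✗ (no rhs in [0,1])
  i=1: ✗ (no rhs in [1,2])
  i=2: ✗ (no rhs in [2,3])
  i=3: ✗ (no rhs in [3,4])
  i=4: ✗ (lhs fails at k=4 before rhs at j=5)
  i=5: ✓ (rhs at j=5)
  i=6: ✓ (rhs at j=6)

5, 6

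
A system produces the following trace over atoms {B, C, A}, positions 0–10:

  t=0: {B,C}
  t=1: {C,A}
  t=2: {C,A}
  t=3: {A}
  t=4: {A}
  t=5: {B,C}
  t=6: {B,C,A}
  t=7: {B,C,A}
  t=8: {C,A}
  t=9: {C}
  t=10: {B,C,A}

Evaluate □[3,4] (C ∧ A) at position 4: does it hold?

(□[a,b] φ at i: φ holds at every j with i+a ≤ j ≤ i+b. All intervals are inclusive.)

Check (C ∧ A) at every j in [7,8]:
  j=7: true
  j=8: true
All positions satisfy it → formula holds.

Yes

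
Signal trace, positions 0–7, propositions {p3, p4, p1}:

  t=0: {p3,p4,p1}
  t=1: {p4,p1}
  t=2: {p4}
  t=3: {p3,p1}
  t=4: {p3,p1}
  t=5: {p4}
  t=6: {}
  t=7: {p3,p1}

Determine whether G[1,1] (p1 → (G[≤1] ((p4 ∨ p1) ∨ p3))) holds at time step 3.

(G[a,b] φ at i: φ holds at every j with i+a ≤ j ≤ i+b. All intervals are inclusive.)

Check (p1 → (G[≤1] ((p4 ∨ p1) ∨ p3))) at every j in [4,4]:
  j=4: antecedent true; consequent holds on [4,5] → ✓
All positions satisfy it → formula holds.

True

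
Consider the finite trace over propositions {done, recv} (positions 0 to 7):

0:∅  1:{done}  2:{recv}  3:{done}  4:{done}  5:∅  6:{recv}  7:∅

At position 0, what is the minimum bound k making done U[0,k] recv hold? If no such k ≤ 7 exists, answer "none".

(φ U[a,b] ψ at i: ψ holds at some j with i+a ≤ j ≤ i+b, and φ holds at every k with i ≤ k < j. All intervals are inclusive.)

none

Need earliest j ≥ 0 with recv, and done at every k in [0,j-1].
  j=0: rhs fails.
  j=1: rhs fails.
  j=2: rhs holds but lhs fails at k=0.
  j=3: rhs fails.
  j=4: rhs fails.
  j=5: rhs fails.
  j=6: rhs holds but lhs fails at k=0.
  j=7: rhs fails.
No witness within the range → none.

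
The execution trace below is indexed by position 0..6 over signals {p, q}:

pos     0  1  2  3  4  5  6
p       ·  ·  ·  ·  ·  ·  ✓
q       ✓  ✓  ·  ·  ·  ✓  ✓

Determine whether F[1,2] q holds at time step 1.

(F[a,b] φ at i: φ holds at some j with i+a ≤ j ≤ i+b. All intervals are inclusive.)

False

Check q at each j in [2,3]:
  j=2: false
  j=3: false
No position in the window satisfies it → formula fails.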